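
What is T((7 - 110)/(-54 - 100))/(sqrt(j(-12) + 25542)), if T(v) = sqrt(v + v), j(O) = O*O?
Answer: sqrt(22635074)/659274 ≈ 0.0072165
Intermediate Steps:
j(O) = O**2
T(v) = sqrt(2)*sqrt(v) (T(v) = sqrt(2*v) = sqrt(2)*sqrt(v))
T((7 - 110)/(-54 - 100))/(sqrt(j(-12) + 25542)) = (sqrt(2)*sqrt((7 - 110)/(-54 - 100)))/(sqrt((-12)**2 + 25542)) = (sqrt(2)*sqrt(-103/(-154)))/(sqrt(144 + 25542)) = (sqrt(2)*sqrt(-103*(-1/154)))/(sqrt(25686)) = (sqrt(2)*sqrt(103/154))/((3*sqrt(2854))) = (sqrt(2)*(sqrt(15862)/154))*(sqrt(2854)/8562) = (sqrt(7931)/77)*(sqrt(2854)/8562) = sqrt(22635074)/659274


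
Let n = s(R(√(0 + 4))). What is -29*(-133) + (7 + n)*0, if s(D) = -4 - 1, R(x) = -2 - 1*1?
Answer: 3857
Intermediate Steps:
R(x) = -3 (R(x) = -2 - 1 = -3)
s(D) = -5
n = -5
-29*(-133) + (7 + n)*0 = -29*(-133) + (7 - 5)*0 = 3857 + 2*0 = 3857 + 0 = 3857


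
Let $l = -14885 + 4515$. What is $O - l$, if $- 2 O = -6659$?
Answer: $\frac{27399}{2} \approx 13700.0$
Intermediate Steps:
$O = \frac{6659}{2}$ ($O = \left(- \frac{1}{2}\right) \left(-6659\right) = \frac{6659}{2} \approx 3329.5$)
$l = -10370$
$O - l = \frac{6659}{2} - -10370 = \frac{6659}{2} + 10370 = \frac{27399}{2}$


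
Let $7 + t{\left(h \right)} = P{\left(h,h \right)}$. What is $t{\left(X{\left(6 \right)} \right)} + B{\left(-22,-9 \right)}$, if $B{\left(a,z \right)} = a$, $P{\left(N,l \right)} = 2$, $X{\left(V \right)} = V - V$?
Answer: $-27$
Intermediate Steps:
$X{\left(V \right)} = 0$
$t{\left(h \right)} = -5$ ($t{\left(h \right)} = -7 + 2 = -5$)
$t{\left(X{\left(6 \right)} \right)} + B{\left(-22,-9 \right)} = -5 - 22 = -27$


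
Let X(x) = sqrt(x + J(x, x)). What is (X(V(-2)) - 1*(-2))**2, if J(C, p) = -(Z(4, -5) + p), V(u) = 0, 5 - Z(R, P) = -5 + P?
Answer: (2 + I*sqrt(15))**2 ≈ -11.0 + 15.492*I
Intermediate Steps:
Z(R, P) = 10 - P (Z(R, P) = 5 - (-5 + P) = 5 + (5 - P) = 10 - P)
J(C, p) = -15 - p (J(C, p) = -((10 - 1*(-5)) + p) = -((10 + 5) + p) = -(15 + p) = -15 - p)
X(x) = I*sqrt(15) (X(x) = sqrt(x + (-15 - x)) = sqrt(-15) = I*sqrt(15))
(X(V(-2)) - 1*(-2))**2 = (I*sqrt(15) - 1*(-2))**2 = (I*sqrt(15) + 2)**2 = (2 + I*sqrt(15))**2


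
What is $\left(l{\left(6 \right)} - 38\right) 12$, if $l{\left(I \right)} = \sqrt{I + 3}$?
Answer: $-420$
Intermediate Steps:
$l{\left(I \right)} = \sqrt{3 + I}$
$\left(l{\left(6 \right)} - 38\right) 12 = \left(\sqrt{3 + 6} - 38\right) 12 = \left(\sqrt{9} - 38\right) 12 = \left(3 - 38\right) 12 = \left(-35\right) 12 = -420$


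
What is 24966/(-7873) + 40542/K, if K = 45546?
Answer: -136319045/59763943 ≈ -2.2810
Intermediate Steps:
24966/(-7873) + 40542/K = 24966/(-7873) + 40542/45546 = 24966*(-1/7873) + 40542*(1/45546) = -24966/7873 + 6757/7591 = -136319045/59763943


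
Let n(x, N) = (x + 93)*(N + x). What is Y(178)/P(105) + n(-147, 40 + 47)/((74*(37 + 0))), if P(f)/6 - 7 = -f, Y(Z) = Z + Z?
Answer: 116299/201243 ≈ 0.57790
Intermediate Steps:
Y(Z) = 2*Z
P(f) = 42 - 6*f (P(f) = 42 + 6*(-f) = 42 - 6*f)
n(x, N) = (93 + x)*(N + x)
Y(178)/P(105) + n(-147, 40 + 47)/((74*(37 + 0))) = (2*178)/(42 - 6*105) + ((-147)² + 93*(40 + 47) + 93*(-147) + (40 + 47)*(-147))/((74*(37 + 0))) = 356/(42 - 630) + (21609 + 93*87 - 13671 + 87*(-147))/((74*37)) = 356/(-588) + (21609 + 8091 - 13671 - 12789)/2738 = 356*(-1/588) + 3240*(1/2738) = -89/147 + 1620/1369 = 116299/201243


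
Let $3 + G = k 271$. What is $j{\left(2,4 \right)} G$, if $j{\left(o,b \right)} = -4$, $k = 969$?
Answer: $-1050384$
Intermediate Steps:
$G = 262596$ ($G = -3 + 969 \cdot 271 = -3 + 262599 = 262596$)
$j{\left(2,4 \right)} G = \left(-4\right) 262596 = -1050384$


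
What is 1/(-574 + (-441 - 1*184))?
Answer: -1/1199 ≈ -0.00083403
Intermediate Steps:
1/(-574 + (-441 - 1*184)) = 1/(-574 + (-441 - 184)) = 1/(-574 - 625) = 1/(-1199) = -1/1199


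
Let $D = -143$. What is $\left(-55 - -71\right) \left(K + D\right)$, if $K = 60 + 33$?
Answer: $-800$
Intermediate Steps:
$K = 93$
$\left(-55 - -71\right) \left(K + D\right) = \left(-55 - -71\right) \left(93 - 143\right) = \left(-55 + 71\right) \left(-50\right) = 16 \left(-50\right) = -800$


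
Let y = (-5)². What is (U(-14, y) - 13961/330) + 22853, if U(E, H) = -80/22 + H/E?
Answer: 26340089/1155 ≈ 22805.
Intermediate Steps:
y = 25
U(E, H) = -40/11 + H/E (U(E, H) = -80*1/22 + H/E = -40/11 + H/E)
(U(-14, y) - 13961/330) + 22853 = ((-40/11 + 25/(-14)) - 13961/330) + 22853 = ((-40/11 + 25*(-1/14)) - 13961*1/330) + 22853 = ((-40/11 - 25/14) - 13961/330) + 22853 = (-835/154 - 13961/330) + 22853 = -55126/1155 + 22853 = 26340089/1155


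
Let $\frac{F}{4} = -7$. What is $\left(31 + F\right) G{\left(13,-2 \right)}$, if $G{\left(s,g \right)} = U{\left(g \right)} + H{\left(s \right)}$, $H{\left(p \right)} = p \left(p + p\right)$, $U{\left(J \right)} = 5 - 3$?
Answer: $1020$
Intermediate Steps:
$F = -28$ ($F = 4 \left(-7\right) = -28$)
$U{\left(J \right)} = 2$ ($U{\left(J \right)} = 5 - 3 = 2$)
$H{\left(p \right)} = 2 p^{2}$ ($H{\left(p \right)} = p 2 p = 2 p^{2}$)
$G{\left(s,g \right)} = 2 + 2 s^{2}$
$\left(31 + F\right) G{\left(13,-2 \right)} = \left(31 - 28\right) \left(2 + 2 \cdot 13^{2}\right) = 3 \left(2 + 2 \cdot 169\right) = 3 \left(2 + 338\right) = 3 \cdot 340 = 1020$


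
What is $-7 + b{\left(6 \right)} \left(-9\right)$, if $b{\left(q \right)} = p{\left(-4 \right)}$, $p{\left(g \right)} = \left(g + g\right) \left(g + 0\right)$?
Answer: $-295$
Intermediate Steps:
$p{\left(g \right)} = 2 g^{2}$ ($p{\left(g \right)} = 2 g g = 2 g^{2}$)
$b{\left(q \right)} = 32$ ($b{\left(q \right)} = 2 \left(-4\right)^{2} = 2 \cdot 16 = 32$)
$-7 + b{\left(6 \right)} \left(-9\right) = -7 + 32 \left(-9\right) = -7 - 288 = -295$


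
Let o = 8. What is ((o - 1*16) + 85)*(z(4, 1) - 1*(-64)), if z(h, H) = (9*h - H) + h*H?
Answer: 7931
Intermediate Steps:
z(h, H) = -H + 9*h + H*h (z(h, H) = (-H + 9*h) + H*h = -H + 9*h + H*h)
((o - 1*16) + 85)*(z(4, 1) - 1*(-64)) = ((8 - 1*16) + 85)*((-1*1 + 9*4 + 1*4) - 1*(-64)) = ((8 - 16) + 85)*((-1 + 36 + 4) + 64) = (-8 + 85)*(39 + 64) = 77*103 = 7931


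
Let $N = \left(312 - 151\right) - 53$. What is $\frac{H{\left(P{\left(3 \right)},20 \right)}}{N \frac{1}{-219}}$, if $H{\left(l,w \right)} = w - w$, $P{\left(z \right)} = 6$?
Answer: $0$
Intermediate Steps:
$N = 108$ ($N = 161 - 53 = 108$)
$H{\left(l,w \right)} = 0$
$\frac{H{\left(P{\left(3 \right)},20 \right)}}{N \frac{1}{-219}} = \frac{0}{108 \frac{1}{-219}} = \frac{0}{108 \left(- \frac{1}{219}\right)} = \frac{0}{- \frac{36}{73}} = 0 \left(- \frac{73}{36}\right) = 0$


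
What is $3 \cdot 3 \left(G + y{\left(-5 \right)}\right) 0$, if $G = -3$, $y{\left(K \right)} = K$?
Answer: $0$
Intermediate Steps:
$3 \cdot 3 \left(G + y{\left(-5 \right)}\right) 0 = 3 \cdot 3 \left(-3 - 5\right) 0 = 9 \left(\left(-8\right) 0\right) = 9 \cdot 0 = 0$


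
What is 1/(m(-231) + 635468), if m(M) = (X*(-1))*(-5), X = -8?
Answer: 1/635428 ≈ 1.5737e-6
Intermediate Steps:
m(M) = -40 (m(M) = -8*(-1)*(-5) = 8*(-5) = -40)
1/(m(-231) + 635468) = 1/(-40 + 635468) = 1/635428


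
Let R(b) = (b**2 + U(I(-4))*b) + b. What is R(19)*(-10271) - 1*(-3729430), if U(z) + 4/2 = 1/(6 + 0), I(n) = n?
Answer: 1105339/6 ≈ 1.8422e+5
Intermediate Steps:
U(z) = -11/6 (U(z) = -2 + 1/(6 + 0) = -2 + 1/6 = -11/6)
R(b) = b**2 - 5*b/6 (R(b) = (b**2 - 11*b/6) + b = b**2 - 5*b/6)
R(19)*(-10271) - 1*(-3729430) = ((1/6)*19*(-5 + 6*19))*(-10271) - 1*(-3729430) = ((1/6)*19*(-5 + 114))*(-10271) + 3729430 = ((1/6)*19*109)*(-10271) + 3729430 = (2071/6)*(-10271) + 3729430 = -21271241/6 + 3729430 = 1105339/6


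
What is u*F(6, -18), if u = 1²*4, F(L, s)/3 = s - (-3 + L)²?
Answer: -324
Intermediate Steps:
F(L, s) = -3*(-3 + L)² + 3*s (F(L, s) = 3*(s - (-3 + L)²) = -3*(-3 + L)² + 3*s)
u = 4 (u = 1*4 = 4)
u*F(6, -18) = 4*(-3*(-3 + 6)² + 3*(-18)) = 4*(-3*3² - 54) = 4*(-3*9 - 54) = 4*(-27 - 54) = 4*(-81) = -324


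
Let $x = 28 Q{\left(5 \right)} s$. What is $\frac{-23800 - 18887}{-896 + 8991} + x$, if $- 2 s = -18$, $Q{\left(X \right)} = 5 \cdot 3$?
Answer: $\frac{30556413}{8095} \approx 3774.7$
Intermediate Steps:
$Q{\left(X \right)} = 15$
$s = 9$ ($s = \left(- \frac{1}{2}\right) \left(-18\right) = 9$)
$x = 3780$ ($x = 28 \cdot 15 \cdot 9 = 420 \cdot 9 = 3780$)
$\frac{-23800 - 18887}{-896 + 8991} + x = \frac{-23800 - 18887}{-896 + 8991} + 3780 = - \frac{42687}{8095} + 3780 = \frac{30556413}{8095}$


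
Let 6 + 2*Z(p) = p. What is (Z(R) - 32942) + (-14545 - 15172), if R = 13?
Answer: -125311/2 ≈ -62656.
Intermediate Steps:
Z(p) = -3 + p/2
(Z(R) - 32942) + (-14545 - 15172) = ((-3 + (½)*13) - 32942) + (-14545 - 15172) = ((-3 + 13/2) - 32942) - 29717 = (7/2 - 32942) - 29717 = -65877/2 - 29717 = -125311/2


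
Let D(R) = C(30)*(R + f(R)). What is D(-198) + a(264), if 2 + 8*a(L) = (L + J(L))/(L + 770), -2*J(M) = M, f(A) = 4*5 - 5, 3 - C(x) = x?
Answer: 232216/47 ≈ 4940.8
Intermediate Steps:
C(x) = 3 - x
f(A) = 15 (f(A) = 20 - 5 = 15)
J(M) = -M/2
D(R) = -405 - 27*R (D(R) = (3 - 1*30)*(R + 15) = (3 - 30)*(15 + R) = -27*(15 + R) = -405 - 27*R)
a(L) = -¼ + L/(16*(770 + L)) (a(L) = -¼ + ((L - L/2)/(L + 770))/8 = -¼ + ((L/2)/(770 + L))/8 = -¼ + (L/(2*(770 + L)))/8 = -¼ + L/(16*(770 + L)))
D(-198) + a(264) = (-405 - 27*(-198)) + (-3080 - 3*264)/(16*(770 + 264)) = (-405 + 5346) + (1/16)*(-3080 - 792)/1034 = 4941 + (1/16)*(1/1034)*(-3872) = 4941 - 11/47 = 232216/47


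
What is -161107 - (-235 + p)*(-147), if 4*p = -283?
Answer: -824209/4 ≈ -2.0605e+5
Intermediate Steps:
p = -283/4 (p = (¼)*(-283) = -283/4 ≈ -70.750)
-161107 - (-235 + p)*(-147) = -161107 - (-235 - 283/4)*(-147) = -161107 - (-1223)*(-147)/4 = -161107 - 1*179781/4 = -161107 - 179781/4 = -824209/4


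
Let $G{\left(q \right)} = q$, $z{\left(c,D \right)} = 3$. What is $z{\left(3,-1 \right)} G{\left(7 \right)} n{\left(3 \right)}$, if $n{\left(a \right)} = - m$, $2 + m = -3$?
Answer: $105$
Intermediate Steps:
$m = -5$ ($m = -2 - 3 = -5$)
$n{\left(a \right)} = 5$ ($n{\left(a \right)} = \left(-1\right) \left(-5\right) = 5$)
$z{\left(3,-1 \right)} G{\left(7 \right)} n{\left(3 \right)} = 3 \cdot 7 \cdot 5 = 21 \cdot 5 = 105$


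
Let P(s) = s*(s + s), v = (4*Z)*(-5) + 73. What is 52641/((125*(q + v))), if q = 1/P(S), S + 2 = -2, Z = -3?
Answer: 187168/59125 ≈ 3.1656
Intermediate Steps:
S = -4 (S = -2 - 2 = -4)
v = 133 (v = (4*(-3))*(-5) + 73 = -12*(-5) + 73 = 60 + 73 = 133)
P(s) = 2*s**2 (P(s) = s*(2*s) = 2*s**2)
q = 1/32 (q = 1/(2*(-4)**2) = 1/(2*16) = 1/32 ≈ 0.031250)
52641/((125*(q + v))) = 52641/((125*(1/32 + 133))) = 52641/((125*(4257/32))) = 52641/(532125/32) = 52641*(32/532125) = 187168/59125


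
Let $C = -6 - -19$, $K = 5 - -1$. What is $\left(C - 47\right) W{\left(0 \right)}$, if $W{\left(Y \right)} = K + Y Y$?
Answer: $-204$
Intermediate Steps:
$K = 6$ ($K = 5 + 1 = 6$)
$W{\left(Y \right)} = 6 + Y^{2}$ ($W{\left(Y \right)} = 6 + Y Y = 6 + Y^{2}$)
$C = 13$ ($C = -6 + 19 = 13$)
$\left(C - 47\right) W{\left(0 \right)} = \left(13 - 47\right) \left(6 + 0^{2}\right) = - 34 \left(6 + 0\right) = \left(-34\right) 6 = -204$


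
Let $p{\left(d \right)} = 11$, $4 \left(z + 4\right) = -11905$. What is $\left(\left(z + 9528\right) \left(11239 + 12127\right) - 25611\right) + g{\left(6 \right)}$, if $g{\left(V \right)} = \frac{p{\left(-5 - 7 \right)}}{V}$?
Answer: $\frac{458907352}{3} \approx 1.5297 \cdot 10^{8}$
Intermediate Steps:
$z = - \frac{11921}{4}$ ($z = -4 + \frac{1}{4} \left(-11905\right) = -4 - \frac{11905}{4} = - \frac{11921}{4} \approx -2980.3$)
$g{\left(V \right)} = \frac{11}{V}$
$\left(\left(z + 9528\right) \left(11239 + 12127\right) - 25611\right) + g{\left(6 \right)} = \left(\left(- \frac{11921}{4} + 9528\right) \left(11239 + 12127\right) - 25611\right) + \frac{11}{6} = \left(\frac{26191}{4} \cdot 23366 - 25611\right) + 11 \cdot \frac{1}{6} = \left(\frac{305989453}{2} - 25611\right) + \frac{11}{6} = \frac{305938231}{2} + \frac{11}{6} = \frac{458907352}{3}$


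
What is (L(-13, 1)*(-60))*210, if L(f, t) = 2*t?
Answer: -25200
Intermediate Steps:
(L(-13, 1)*(-60))*210 = ((2*1)*(-60))*210 = (2*(-60))*210 = -120*210 = -25200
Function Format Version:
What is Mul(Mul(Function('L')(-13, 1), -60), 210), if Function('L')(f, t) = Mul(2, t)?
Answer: -25200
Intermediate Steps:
Mul(Mul(Function('L')(-13, 1), -60), 210) = Mul(Mul(Mul(2, 1), -60), 210) = Mul(Mul(2, -60), 210) = Mul(-120, 210) = -25200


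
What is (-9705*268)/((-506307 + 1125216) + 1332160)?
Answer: -2600940/1951069 ≈ -1.3331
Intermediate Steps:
(-9705*268)/((-506307 + 1125216) + 1332160) = -2600940/(618909 + 1332160) = -2600940/1951069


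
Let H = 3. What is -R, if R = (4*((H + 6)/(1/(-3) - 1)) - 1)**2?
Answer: -784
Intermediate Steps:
R = 784 (R = (4*((3 + 6)/(1/(-3) - 1)) - 1)**2 = (4*(9/(-1/3 - 1)) - 1)**2 = (4*(9/(-4/3)) - 1)**2 = (4*(9*(-3/4)) - 1)**2 = (4*(-27/4) - 1)**2 = (-27 - 1)**2 = (-28)**2 = 784)
-R = -1*784 = -784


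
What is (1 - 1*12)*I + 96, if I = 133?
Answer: -1367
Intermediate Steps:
(1 - 1*12)*I + 96 = (1 - 1*12)*133 + 96 = (1 - 12)*133 + 96 = -11*133 + 96 = -1463 + 96 = -1367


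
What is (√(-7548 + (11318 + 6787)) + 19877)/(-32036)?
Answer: -19877/32036 - 3*√1173/32036 ≈ -0.62367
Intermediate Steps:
(√(-7548 + (11318 + 6787)) + 19877)/(-32036) = (√(-7548 + 18105) + 19877)*(-1/32036) = (√10557 + 19877)*(-1/32036) = (3*√1173 + 19877)*(-1/32036) = (19877 + 3*√1173)*(-1/32036) = -19877/32036 - 3*√1173/32036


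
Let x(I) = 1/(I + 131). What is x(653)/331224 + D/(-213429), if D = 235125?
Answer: -20352389832857/18474386921088 ≈ -1.1017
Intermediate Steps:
x(I) = 1/(131 + I)
x(653)/331224 + D/(-213429) = 1/((131 + 653)*331224) + 235125/(-213429) = (1/331224)/784 + 235125*(-1/213429) = (1/784)*(1/331224) - 78375/71143 = 1/259679616 - 78375/71143 = -20352389832857/18474386921088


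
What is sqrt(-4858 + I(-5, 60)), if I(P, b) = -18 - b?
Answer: 2*I*sqrt(1234) ≈ 70.257*I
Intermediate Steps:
sqrt(-4858 + I(-5, 60)) = sqrt(-4858 + (-18 - 1*60)) = sqrt(-4858 + (-18 - 60)) = sqrt(-4858 - 78) = sqrt(-4936) = 2*I*sqrt(1234)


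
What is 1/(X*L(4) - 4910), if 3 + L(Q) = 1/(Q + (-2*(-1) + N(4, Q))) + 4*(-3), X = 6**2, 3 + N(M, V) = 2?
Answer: -5/27214 ≈ -0.00018373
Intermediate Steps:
N(M, V) = -1 (N(M, V) = -3 + 2 = -1)
X = 36
L(Q) = -15 + 1/(1 + Q) (L(Q) = -3 + (1/(Q + (-2*(-1) - 1)) + 4*(-3)) = -3 + (1/(Q + (2 - 1)) - 12) = -3 + (1/(Q + 1) - 12) = -3 + (1/(1 + Q) - 12) = -3 + (-12 + 1/(1 + Q)) = -15 + 1/(1 + Q))
1/(X*L(4) - 4910) = 1/(36*((-14 - 15*4)/(1 + 4)) - 4910) = 1/(36*((-14 - 60)/5) - 4910) = 1/(36*((1/5)*(-74)) - 4910) = 1/(36*(-74/5) - 4910) = 1/(-2664/5 - 4910) = 1/(-27214/5) = -5/27214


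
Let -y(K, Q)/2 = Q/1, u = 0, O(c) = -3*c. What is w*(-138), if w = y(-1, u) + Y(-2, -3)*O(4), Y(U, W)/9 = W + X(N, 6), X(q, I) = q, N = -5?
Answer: -119232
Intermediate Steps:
Y(U, W) = -45 + 9*W (Y(U, W) = 9*(W - 5) = 9*(-5 + W) = -45 + 9*W)
y(K, Q) = -2*Q (y(K, Q) = -2*Q/1 = -2*Q)
w = 864 (w = -2*0 + (-45 + 9*(-3))*(-3*4) = 0 + (-45 - 27)*(-12) = 0 - 72*(-12) = 0 + 864 = 864)
w*(-138) = 864*(-138) = -119232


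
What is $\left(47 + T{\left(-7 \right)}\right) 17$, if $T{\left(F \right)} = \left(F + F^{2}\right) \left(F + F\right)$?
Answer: $-9197$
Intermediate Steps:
$T{\left(F \right)} = 2 F \left(F + F^{2}\right)$ ($T{\left(F \right)} = \left(F + F^{2}\right) 2 F = 2 F \left(F + F^{2}\right)$)
$\left(47 + T{\left(-7 \right)}\right) 17 = \left(47 + 2 \left(-7\right)^{2} \left(1 - 7\right)\right) 17 = \left(47 + 2 \cdot 49 \left(-6\right)\right) 17 = \left(47 - 588\right) 17 = \left(-541\right) 17 = -9197$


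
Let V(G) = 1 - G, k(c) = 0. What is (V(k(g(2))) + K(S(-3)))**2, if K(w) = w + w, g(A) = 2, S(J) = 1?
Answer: 9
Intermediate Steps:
K(w) = 2*w
(V(k(g(2))) + K(S(-3)))**2 = ((1 - 1*0) + 2*1)**2 = ((1 + 0) + 2)**2 = (1 + 2)**2 = 3**2 = 9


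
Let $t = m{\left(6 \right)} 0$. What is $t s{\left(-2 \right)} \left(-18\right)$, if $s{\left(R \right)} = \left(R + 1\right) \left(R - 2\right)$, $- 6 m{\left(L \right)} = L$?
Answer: $0$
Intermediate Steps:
$m{\left(L \right)} = - \frac{L}{6}$
$s{\left(R \right)} = \left(1 + R\right) \left(-2 + R\right)$
$t = 0$ ($t = \left(- \frac{1}{6}\right) 6 \cdot 0 = \left(-1\right) 0 = 0$)
$t s{\left(-2 \right)} \left(-18\right) = 0 \left(-2 + \left(-2\right)^{2} - -2\right) \left(-18\right) = 0 \left(-2 + 4 + 2\right) \left(-18\right) = 0 \cdot 4 \left(-18\right) = 0 \left(-18\right) = 0$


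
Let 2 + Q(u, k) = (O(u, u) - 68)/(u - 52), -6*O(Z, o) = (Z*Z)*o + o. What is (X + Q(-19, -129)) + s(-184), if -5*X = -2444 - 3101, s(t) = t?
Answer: 193364/213 ≈ 907.81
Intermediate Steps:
O(Z, o) = -o/6 - o*Z**2/6 (O(Z, o) = -((Z*Z)*o + o)/6 = -(Z**2*o + o)/6 = -(o*Z**2 + o)/6 = -(o + o*Z**2)/6 = -o/6 - o*Z**2/6)
Q(u, k) = -2 + (-68 - u*(1 + u**2)/6)/(-52 + u) (Q(u, k) = -2 + (-u*(1 + u**2)/6 - 68)/(u - 52) = -2 + (-68 - u*(1 + u**2)/6)/(-52 + u))
X = 1109 (X = -(-2444 - 3101)/5 = -1/5*(-5545) = 1109)
(X + Q(-19, -129)) + s(-184) = (1109 + (216 - 1*(-19)**3 - 13*(-19))/(6*(-52 - 19))) - 184 = (1109 + (1/6)*(216 - 1*(-6859) + 247)/(-71)) - 184 = (1109 + (1/6)*(-1/71)*(216 + 6859 + 247)) - 184 = (1109 + (1/6)*(-1/71)*7322) - 184 = (1109 - 3661/213) - 184 = 232556/213 - 184 = 193364/213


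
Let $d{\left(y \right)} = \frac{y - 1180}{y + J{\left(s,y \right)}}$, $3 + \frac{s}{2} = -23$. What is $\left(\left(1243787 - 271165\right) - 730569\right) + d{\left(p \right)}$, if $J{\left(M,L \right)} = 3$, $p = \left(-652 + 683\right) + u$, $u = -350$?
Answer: $\frac{76490247}{316} \approx 2.4206 \cdot 10^{5}$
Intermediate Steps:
$s = -52$ ($s = -6 + 2 \left(-23\right) = -6 - 46 = -52$)
$p = -319$ ($p = \left(-652 + 683\right) - 350 = 31 - 350 = -319$)
$d{\left(y \right)} = \frac{-1180 + y}{3 + y}$ ($d{\left(y \right)} = \frac{y - 1180}{y + 3} = \frac{-1180 + y}{3 + y}$)
$\left(\left(1243787 - 271165\right) - 730569\right) + d{\left(p \right)} = \left(\left(1243787 - 271165\right) - 730569\right) + \frac{-1180 - 319}{3 - 319} = \left(\left(1243787 - 271165\right) - 730569\right) + \frac{1}{-316} \left(-1499\right) = \left(972622 - 730569\right) - - \frac{1499}{316} = 242053 + \frac{1499}{316} = \frac{76490247}{316}$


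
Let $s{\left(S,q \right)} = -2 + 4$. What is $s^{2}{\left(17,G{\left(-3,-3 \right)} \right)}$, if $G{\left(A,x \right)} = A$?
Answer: $4$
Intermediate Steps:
$s{\left(S,q \right)} = 2$
$s^{2}{\left(17,G{\left(-3,-3 \right)} \right)} = 2^{2} = 4$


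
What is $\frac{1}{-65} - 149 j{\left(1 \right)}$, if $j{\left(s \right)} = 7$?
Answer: $- \frac{67796}{65} \approx -1043.0$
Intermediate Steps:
$\frac{1}{-65} - 149 j{\left(1 \right)} = \frac{1}{-65} - 1043 = - \frac{1}{65} - 1043 = - \frac{67796}{65}$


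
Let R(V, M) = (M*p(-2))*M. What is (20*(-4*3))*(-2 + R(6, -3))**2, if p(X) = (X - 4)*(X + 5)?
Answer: -6455040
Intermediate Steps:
p(X) = (-4 + X)*(5 + X)
R(V, M) = -18*M**2 (R(V, M) = (M*(-20 - 2 + (-2)**2))*M = (M*(-20 - 2 + 4))*M = (M*(-18))*M = (-18*M)*M = -18*M**2)
(20*(-4*3))*(-2 + R(6, -3))**2 = (20*(-4*3))*(-2 - 18*(-3)**2)**2 = (20*(-12))*(-2 - 18*9)**2 = -240*(-2 - 162)**2 = -240*(-164)**2 = -240*26896 = -6455040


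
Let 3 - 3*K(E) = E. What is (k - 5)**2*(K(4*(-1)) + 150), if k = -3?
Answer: 29248/3 ≈ 9749.3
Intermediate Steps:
K(E) = 1 - E/3
(k - 5)**2*(K(4*(-1)) + 150) = (-3 - 5)**2*((1 - 4*(-1)/3) + 150) = (-8)**2*((1 - 1/3*(-4)) + 150) = 64*((1 + 4/3) + 150) = 64*(7/3 + 150) = 64*(457/3) = 29248/3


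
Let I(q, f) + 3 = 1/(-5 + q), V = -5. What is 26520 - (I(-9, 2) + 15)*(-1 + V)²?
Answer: 182634/7 ≈ 26091.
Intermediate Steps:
I(q, f) = -3 + 1/(-5 + q)
26520 - (I(-9, 2) + 15)*(-1 + V)² = 26520 - ((16 - 3*(-9))/(-5 - 9) + 15)*(-1 - 5)² = 26520 - ((16 + 27)/(-14) + 15)*(-6)² = 26520 - (-1/14*43 + 15)*36 = 26520 - (-43/14 + 15)*36 = 26520 - 167*36/14 = 26520 - 1*3006/7 = 26520 - 3006/7 = 182634/7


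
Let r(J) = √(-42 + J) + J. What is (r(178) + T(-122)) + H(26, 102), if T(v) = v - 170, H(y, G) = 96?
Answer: -18 + 2*√34 ≈ -6.3381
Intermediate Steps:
r(J) = J + √(-42 + J)
T(v) = -170 + v
(r(178) + T(-122)) + H(26, 102) = ((178 + √(-42 + 178)) + (-170 - 122)) + 96 = ((178 + √136) - 292) + 96 = ((178 + 2*√34) - 292) + 96 = (-114 + 2*√34) + 96 = -18 + 2*√34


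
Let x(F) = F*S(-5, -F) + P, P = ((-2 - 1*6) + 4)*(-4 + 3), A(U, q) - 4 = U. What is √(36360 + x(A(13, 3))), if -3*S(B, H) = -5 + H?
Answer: 7*√6702/3 ≈ 191.02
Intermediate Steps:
A(U, q) = 4 + U
P = 4 (P = ((-2 - 6) + 4)*(-1) = (-8 + 4)*(-1) = -4*(-1) = 4)
S(B, H) = 5/3 - H/3 (S(B, H) = -(-5 + H)/3 = 5/3 - H/3)
x(F) = 4 + F*(5/3 + F/3) (x(F) = F*(5/3 - (-1)*F/3) + 4 = F*(5/3 + F/3) + 4 = 4 + F*(5/3 + F/3))
√(36360 + x(A(13, 3))) = √(36360 + (4 + (4 + 13)*(5 + (4 + 13))/3)) = √(36360 + (4 + (⅓)*17*(5 + 17))) = √(36360 + (4 + (⅓)*17*22)) = √(36360 + (4 + 374/3)) = √(36360 + 386/3) = √(109466/3) = 7*√6702/3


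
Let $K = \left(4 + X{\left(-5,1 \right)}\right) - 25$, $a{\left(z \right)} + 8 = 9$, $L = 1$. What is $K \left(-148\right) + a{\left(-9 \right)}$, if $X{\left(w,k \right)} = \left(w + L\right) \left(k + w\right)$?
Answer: $741$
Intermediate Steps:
$a{\left(z \right)} = 1$ ($a{\left(z \right)} = -8 + 9 = 1$)
$X{\left(w,k \right)} = \left(1 + w\right) \left(k + w\right)$ ($X{\left(w,k \right)} = \left(w + 1\right) \left(k + w\right) = \left(1 + w\right) \left(k + w\right)$)
$K = -5$ ($K = \left(4 + \left(1 - 5 + \left(-5\right)^{2} + 1 \left(-5\right)\right)\right) - 25 = \left(4 + \left(1 - 5 + 25 - 5\right)\right) - 25 = \left(4 + 16\right) - 25 = 20 - 25 = -5$)
$K \left(-148\right) + a{\left(-9 \right)} = \left(-5\right) \left(-148\right) + 1 = 740 + 1 = 741$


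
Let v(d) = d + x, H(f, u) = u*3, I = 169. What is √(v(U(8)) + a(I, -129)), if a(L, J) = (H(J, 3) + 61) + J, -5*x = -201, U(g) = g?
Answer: 3*I*√30/5 ≈ 3.2863*I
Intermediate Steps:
H(f, u) = 3*u
x = 201/5 (x = -⅕*(-201) = 201/5 ≈ 40.200)
a(L, J) = 70 + J (a(L, J) = (3*3 + 61) + J = (9 + 61) + J = 70 + J)
v(d) = 201/5 + d (v(d) = d + 201/5 = 201/5 + d)
√(v(U(8)) + a(I, -129)) = √((201/5 + 8) + (70 - 129)) = √(241/5 - 59) = √(-54/5) = 3*I*√30/5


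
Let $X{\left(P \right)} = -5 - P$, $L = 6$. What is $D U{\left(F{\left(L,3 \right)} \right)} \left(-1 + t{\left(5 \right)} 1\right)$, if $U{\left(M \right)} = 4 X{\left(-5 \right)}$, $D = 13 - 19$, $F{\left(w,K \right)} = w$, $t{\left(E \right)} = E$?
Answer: $0$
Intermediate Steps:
$D = -6$
$U{\left(M \right)} = 0$ ($U{\left(M \right)} = 4 \left(-5 - -5\right) = 4 \left(-5 + 5\right) = 4 \cdot 0 = 0$)
$D U{\left(F{\left(L,3 \right)} \right)} \left(-1 + t{\left(5 \right)} 1\right) = \left(-6\right) 0 \left(-1 + 5 \cdot 1\right) = 0 \left(-1 + 5\right) = 0 \cdot 4 = 0$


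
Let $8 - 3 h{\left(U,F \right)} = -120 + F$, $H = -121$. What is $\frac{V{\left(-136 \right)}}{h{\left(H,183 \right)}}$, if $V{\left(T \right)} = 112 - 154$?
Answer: $\frac{126}{55} \approx 2.2909$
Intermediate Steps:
$V{\left(T \right)} = -42$ ($V{\left(T \right)} = 112 - 154 = -42$)
$h{\left(U,F \right)} = \frac{128}{3} - \frac{F}{3}$ ($h{\left(U,F \right)} = \frac{8}{3} - \frac{-120 + F}{3} = \frac{8}{3} - \left(-40 + \frac{F}{3}\right) = \frac{128}{3} - \frac{F}{3}$)
$\frac{V{\left(-136 \right)}}{h{\left(H,183 \right)}} = - \frac{42}{\frac{128}{3} - 61} = - \frac{42}{- \frac{55}{3}} = \left(-42\right) \left(- \frac{3}{55}\right) = \frac{126}{55}$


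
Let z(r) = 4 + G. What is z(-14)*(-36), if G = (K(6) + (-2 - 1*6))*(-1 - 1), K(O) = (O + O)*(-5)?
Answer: -5040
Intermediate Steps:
K(O) = -10*O (K(O) = (2*O)*(-5) = -10*O)
G = 136 (G = (-10*6 + (-2 - 1*6))*(-1 - 1) = (-60 + (-2 - 6))*(-2) = (-60 - 8)*(-2) = -68*(-2) = 136)
z(r) = 140 (z(r) = 4 + 136 = 140)
z(-14)*(-36) = 140*(-36) = -5040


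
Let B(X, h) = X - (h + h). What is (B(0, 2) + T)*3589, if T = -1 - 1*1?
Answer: -21534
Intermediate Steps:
T = -2 (T = -1 - 1 = -2)
B(X, h) = X - 2*h
(B(0, 2) + T)*3589 = ((0 - 2*2) - 2)*3589 = ((0 - 4) - 2)*3589 = (-4 - 2)*3589 = -6*3589 = -21534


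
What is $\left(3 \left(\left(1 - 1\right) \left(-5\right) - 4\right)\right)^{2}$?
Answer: $144$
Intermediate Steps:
$\left(3 \left(\left(1 - 1\right) \left(-5\right) - 4\right)\right)^{2} = \left(3 \left(0 \left(-5\right) - 4\right)\right)^{2} = \left(3 \left(0 - 4\right)\right)^{2} = \left(3 \left(-4\right)\right)^{2} = \left(-12\right)^{2} = 144$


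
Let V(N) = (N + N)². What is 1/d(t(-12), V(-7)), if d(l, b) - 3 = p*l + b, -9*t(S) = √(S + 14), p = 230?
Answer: 16119/3101881 + 2070*√2/3101881 ≈ 0.0061403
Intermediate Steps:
V(N) = 4*N² (V(N) = (2*N)² = 4*N²)
t(S) = -√(14 + S)/9 (t(S) = -√(S + 14)/9 = -√(14 + S)/9)
d(l, b) = 3 + b + 230*l (d(l, b) = 3 + (230*l + b) = 3 + (b + 230*l) = 3 + b + 230*l)
1/d(t(-12), V(-7)) = 1/(3 + 4*(-7)² + 230*(-√(14 - 12)/9)) = 1/(3 + 4*49 + 230*(-√2/9)) = 1/(3 + 196 - 230*√2/9) = 1/(199 - 230*√2/9)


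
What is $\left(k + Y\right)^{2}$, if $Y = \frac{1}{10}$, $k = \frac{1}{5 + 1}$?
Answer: $\frac{16}{225} \approx 0.071111$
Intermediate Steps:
$k = \frac{1}{6} \approx 0.16667$
$Y = \frac{1}{10} \approx 0.1$
$\left(k + Y\right)^{2} = \left(\frac{1}{6} + \frac{1}{10}\right)^{2} = \left(\frac{4}{15}\right)^{2} = \frac{16}{225}$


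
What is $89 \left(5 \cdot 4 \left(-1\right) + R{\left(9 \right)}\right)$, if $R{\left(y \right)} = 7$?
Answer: $-1157$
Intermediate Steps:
$89 \left(5 \cdot 4 \left(-1\right) + R{\left(9 \right)}\right) = 89 \left(5 \cdot 4 \left(-1\right) + 7\right) = 89 \left(20 \left(-1\right) + 7\right) = 89 \left(-20 + 7\right) = 89 \left(-13\right) = -1157$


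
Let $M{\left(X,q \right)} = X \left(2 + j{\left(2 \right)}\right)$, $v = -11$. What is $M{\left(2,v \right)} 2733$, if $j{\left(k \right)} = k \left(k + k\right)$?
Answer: $54660$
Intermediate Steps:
$j{\left(k \right)} = 2 k^{2}$ ($j{\left(k \right)} = k 2 k = 2 k^{2}$)
$M{\left(X,q \right)} = 10 X$ ($M{\left(X,q \right)} = X \left(2 + 2 \cdot 2^{2}\right) = X \left(2 + 2 \cdot 4\right) = X \left(2 + 8\right) = X 10 = 10 X$)
$M{\left(2,v \right)} 2733 = 10 \cdot 2 \cdot 2733 = 20 \cdot 2733 = 54660$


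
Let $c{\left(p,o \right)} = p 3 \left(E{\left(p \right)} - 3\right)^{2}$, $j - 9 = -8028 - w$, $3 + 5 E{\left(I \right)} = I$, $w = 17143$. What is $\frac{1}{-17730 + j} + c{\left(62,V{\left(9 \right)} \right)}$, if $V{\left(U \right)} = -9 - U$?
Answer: $\frac{15445237607}{1072300} \approx 14404.0$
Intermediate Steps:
$E{\left(I \right)} = - \frac{3}{5} + \frac{I}{5}$
$j = -25162$ ($j = 9 - 25171 = -25162$)
$c{\left(p,o \right)} = 3 p \left(- \frac{18}{5} + \frac{p}{5}\right)^{2}$ ($c{\left(p,o \right)} = p 3 \left(\left(- \frac{3}{5} + \frac{p}{5}\right) - 3\right)^{2} = 3 p \left(- \frac{18}{5} + \frac{p}{5}\right)^{2}$)
$\frac{1}{-17730 + j} + c{\left(62,V{\left(9 \right)} \right)} = \frac{1}{-17730 - 25162} + \frac{3}{25} \cdot 62 \left(-18 + 62\right)^{2} = \frac{1}{-42892} + \frac{3}{25} \cdot 62 \cdot 44^{2} = - \frac{1}{42892} + \frac{3}{25} \cdot 62 \cdot 1936 = - \frac{1}{42892} + \frac{360096}{25} = \frac{15445237607}{1072300}$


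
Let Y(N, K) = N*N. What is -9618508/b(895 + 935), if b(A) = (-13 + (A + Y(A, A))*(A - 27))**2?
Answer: -9618508/36498105284599595329 ≈ -2.6353e-13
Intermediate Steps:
Y(N, K) = N**2
b(A) = (-13 + (-27 + A)*(A + A**2))**2 (b(A) = (-13 + (A + A**2)*(A - 27))**2 = (-13 + (A + A**2)*(-27 + A))**2 = (-13 + (-27 + A)*(A + A**2))**2)
-9618508/b(895 + 935) = -9618508/(13 - (895 + 935)**3 + 26*(895 + 935)**2 + 27*(895 + 935))**2 = -9618508/(13 - 1*1830**3 + 26*1830**2 + 27*1830)**2 = -9618508/(13 - 1*6128487000 + 26*3348900 + 49410)**2 = -9618508/(13 - 6128487000 + 87071400 + 49410)**2 = -9618508/((-6041366177)**2) = -9618508/36498105284599595329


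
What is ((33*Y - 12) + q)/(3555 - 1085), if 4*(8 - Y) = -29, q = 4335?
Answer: 297/152 ≈ 1.9539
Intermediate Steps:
Y = 61/4 (Y = 8 - ¼*(-29) = 8 + 29/4 = 61/4 ≈ 15.250)
((33*Y - 12) + q)/(3555 - 1085) = ((33*(61/4) - 12) + 4335)/(3555 - 1085) = ((2013/4 - 12) + 4335)/2470 = (1965/4 + 4335)*(1/2470) = (19305/4)*(1/2470) = 297/152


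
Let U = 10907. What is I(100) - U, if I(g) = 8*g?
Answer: -10107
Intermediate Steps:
I(100) - U = 8*100 - 1*10907 = 800 - 10907 = -10107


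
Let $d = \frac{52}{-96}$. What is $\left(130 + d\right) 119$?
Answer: $\frac{369733}{24} \approx 15406.0$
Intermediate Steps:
$d = - \frac{13}{24}$ ($d = 52 \left(- \frac{1}{96}\right) = - \frac{13}{24} \approx -0.54167$)
$\left(130 + d\right) 119 = \left(130 - \frac{13}{24}\right) 119 = \frac{3107}{24} \cdot 119 = \frac{369733}{24}$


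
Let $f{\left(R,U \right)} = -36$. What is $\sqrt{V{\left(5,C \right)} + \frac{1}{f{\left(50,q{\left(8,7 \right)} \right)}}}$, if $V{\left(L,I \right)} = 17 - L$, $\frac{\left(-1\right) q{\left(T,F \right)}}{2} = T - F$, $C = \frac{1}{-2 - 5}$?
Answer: $\frac{\sqrt{431}}{6} \approx 3.4601$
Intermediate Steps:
$C = - \frac{1}{7}$ ($C = \frac{1}{-7} = - \frac{1}{7} \approx -0.14286$)
$q{\left(T,F \right)} = - 2 T + 2 F$ ($q{\left(T,F \right)} = - 2 \left(T - F\right) = - 2 T + 2 F$)
$\sqrt{V{\left(5,C \right)} + \frac{1}{f{\left(50,q{\left(8,7 \right)} \right)}}} = \sqrt{\left(17 - 5\right) + \frac{1}{-36}} = \sqrt{\left(17 - 5\right) - \frac{1}{36}} = \sqrt{12 - \frac{1}{36}} = \sqrt{\frac{431}{36}} = \frac{\sqrt{431}}{6}$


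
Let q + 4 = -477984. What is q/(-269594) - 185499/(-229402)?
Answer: 79830410291/30922701394 ≈ 2.5816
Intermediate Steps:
q = -477988 (q = -4 - 477984 = -477988)
q/(-269594) - 185499/(-229402) = -477988/(-269594) - 185499/(-229402) = -477988*(-1/269594) - 185499*(-1/229402) = 238994/134797 + 185499/229402 = 79830410291/30922701394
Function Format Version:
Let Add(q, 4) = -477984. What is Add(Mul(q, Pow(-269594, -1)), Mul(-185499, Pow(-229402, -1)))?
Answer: Rational(79830410291, 30922701394) ≈ 2.5816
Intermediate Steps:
q = -477988 (q = Add(-4, -477984) = -477988)
Add(Mul(q, Pow(-269594, -1)), Mul(-185499, Pow(-229402, -1))) = Add(Mul(-477988, Pow(-269594, -1)), Mul(-185499, Pow(-229402, -1))) = Add(Mul(-477988, Rational(-1, 269594)), Mul(-185499, Rational(-1, 229402))) = Add(Rational(238994, 134797), Rational(185499, 229402)) = Rational(79830410291, 30922701394)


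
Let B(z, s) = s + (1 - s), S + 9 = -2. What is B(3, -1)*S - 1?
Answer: -12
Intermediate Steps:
S = -11 (S = -9 - 2 = -11)
B(z, s) = 1
B(3, -1)*S - 1 = 1*(-11) - 1 = -11 - 1 = -12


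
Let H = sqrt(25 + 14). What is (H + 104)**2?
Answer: (104 + sqrt(39))**2 ≈ 12154.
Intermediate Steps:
H = sqrt(39) ≈ 6.2450
(H + 104)**2 = (sqrt(39) + 104)**2 = (104 + sqrt(39))**2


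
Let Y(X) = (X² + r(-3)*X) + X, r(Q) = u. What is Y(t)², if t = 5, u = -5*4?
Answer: 4900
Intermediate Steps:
u = -20
r(Q) = -20
Y(X) = X² - 19*X (Y(X) = (X² - 20*X) + X = X² - 19*X)
Y(t)² = (5*(-19 + 5))² = (5*(-14))² = (-70)² = 4900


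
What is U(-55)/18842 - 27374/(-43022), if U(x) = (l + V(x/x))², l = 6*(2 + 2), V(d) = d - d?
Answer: 135140395/202655131 ≈ 0.66685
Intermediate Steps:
V(d) = 0
l = 24 (l = 6*4 = 24)
U(x) = 576 (U(x) = (24 + 0)² = 24² = 576)
U(-55)/18842 - 27374/(-43022) = 576/18842 - 27374/(-43022) = 576*(1/18842) - 27374*(-1/43022) = 288/9421 + 13687/21511 = 135140395/202655131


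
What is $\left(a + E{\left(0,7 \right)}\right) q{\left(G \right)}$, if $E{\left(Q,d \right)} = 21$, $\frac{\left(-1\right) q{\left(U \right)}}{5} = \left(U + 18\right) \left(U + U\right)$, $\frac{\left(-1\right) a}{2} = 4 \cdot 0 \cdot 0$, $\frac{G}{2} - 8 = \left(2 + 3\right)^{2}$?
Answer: $-1164240$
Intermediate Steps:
$G = 66$ ($G = 16 + 2 \left(2 + 3\right)^{2} = 16 + 2 \cdot 5^{2} = 16 + 2 \cdot 25 = 16 + 50 = 66$)
$a = 0$ ($a = - 2 \cdot 4 \cdot 0 \cdot 0 = - 2 \cdot 0 \cdot 0 = \left(-2\right) 0 = 0$)
$q{\left(U \right)} = - 10 U \left(18 + U\right)$ ($q{\left(U \right)} = - 5 \left(U + 18\right) \left(U + U\right) = - 5 \left(18 + U\right) 2 U = - 5 \cdot 2 U \left(18 + U\right) = - 10 U \left(18 + U\right)$)
$\left(a + E{\left(0,7 \right)}\right) q{\left(G \right)} = \left(0 + 21\right) \left(\left(-10\right) 66 \left(18 + 66\right)\right) = 21 \left(\left(-10\right) 66 \cdot 84\right) = 21 \left(-55440\right) = -1164240$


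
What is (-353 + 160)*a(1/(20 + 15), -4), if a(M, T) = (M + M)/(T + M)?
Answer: 386/139 ≈ 2.7770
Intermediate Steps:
a(M, T) = 2*M/(M + T) (a(M, T) = (2*M)/(M + T) = 2*M/(M + T))
(-353 + 160)*a(1/(20 + 15), -4) = (-353 + 160)*(2/((20 + 15)*(1/(20 + 15) - 4))) = -386/(35*(1/35 - 4)) = -386/(35*(-139/35)) = -386*(-35)/(35*139) = -193*(-2/139) = 386/139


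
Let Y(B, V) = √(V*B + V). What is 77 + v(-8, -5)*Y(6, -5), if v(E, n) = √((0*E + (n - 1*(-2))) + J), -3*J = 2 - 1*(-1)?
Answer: 77 - 2*√35 ≈ 65.168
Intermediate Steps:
J = -1 (J = -(2 - 1*(-1))/3 = -(2 + 1)/3 = -⅓*3 = -1)
Y(B, V) = √(V + B*V) (Y(B, V) = √(B*V + V) = √(V + B*V))
v(E, n) = √(1 + n) (v(E, n) = √((0*E + (n - 1*(-2))) - 1) = √((0 + (n + 2)) - 1) = √((0 + (2 + n)) - 1) = √((2 + n) - 1) = √(1 + n))
77 + v(-8, -5)*Y(6, -5) = 77 + √(1 - 5)*√(-5*(1 + 6)) = 77 + √(-4)*√(-5*7) = 77 + (2*I)*√(-35) = 77 + (2*I)*(I*√35) = 77 - 2*√35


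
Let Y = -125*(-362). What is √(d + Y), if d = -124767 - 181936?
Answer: I*√261453 ≈ 511.32*I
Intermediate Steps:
Y = 45250
d = -306703
√(d + Y) = √(-306703 + 45250) = √(-261453) = I*√261453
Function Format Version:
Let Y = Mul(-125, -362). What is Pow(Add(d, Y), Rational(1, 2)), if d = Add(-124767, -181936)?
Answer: Mul(I, Pow(261453, Rational(1, 2))) ≈ Mul(511.32, I)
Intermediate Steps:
Y = 45250
d = -306703
Pow(Add(d, Y), Rational(1, 2)) = Pow(Add(-306703, 45250), Rational(1, 2)) = Pow(-261453, Rational(1, 2)) = Mul(I, Pow(261453, Rational(1, 2)))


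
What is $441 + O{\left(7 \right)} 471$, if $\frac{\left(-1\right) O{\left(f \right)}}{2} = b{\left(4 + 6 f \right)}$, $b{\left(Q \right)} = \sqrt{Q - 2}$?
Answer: $441 - 1884 \sqrt{11} \approx -5807.5$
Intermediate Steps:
$b{\left(Q \right)} = \sqrt{-2 + Q}$
$O{\left(f \right)} = - 2 \sqrt{2 + 6 f}$ ($O{\left(f \right)} = - 2 \sqrt{-2 + \left(4 + 6 f\right)} = - 2 \sqrt{2 + 6 f}$)
$441 + O{\left(7 \right)} 471 = 441 + - 2 \sqrt{2 + 6 \cdot 7} \cdot 471 = 441 + - 2 \sqrt{2 + 42} \cdot 471 = 441 + - 2 \sqrt{44} \cdot 471 = 441 + - 2 \cdot 2 \sqrt{11} \cdot 471 = 441 + - 4 \sqrt{11} \cdot 471 = 441 - 1884 \sqrt{11}$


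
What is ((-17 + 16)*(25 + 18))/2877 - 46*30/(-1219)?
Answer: 170341/152481 ≈ 1.1171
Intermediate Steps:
((-17 + 16)*(25 + 18))/2877 - 46*30/(-1219) = -1*43*(1/2877) - 1380*(-1/1219) = -43*1/2877 + 60/53 = -43/2877 + 60/53 = 170341/152481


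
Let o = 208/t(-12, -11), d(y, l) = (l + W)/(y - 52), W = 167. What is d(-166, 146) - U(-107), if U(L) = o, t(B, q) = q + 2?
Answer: 42527/1962 ≈ 21.675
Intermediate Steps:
t(B, q) = 2 + q
d(y, l) = (167 + l)/(-52 + y) (d(y, l) = (l + 167)/(y - 52) = (167 + l)/(-52 + y))
o = -208/9 (o = 208/(2 - 11) = 208/(-9) = 208*(-⅑) = -208/9 ≈ -23.111)
U(L) = -208/9
d(-166, 146) - U(-107) = (167 + 146)/(-52 - 166) - 1*(-208/9) = 313/(-218) + 208/9 = -1/218*313 + 208/9 = -313/218 + 208/9 = 42527/1962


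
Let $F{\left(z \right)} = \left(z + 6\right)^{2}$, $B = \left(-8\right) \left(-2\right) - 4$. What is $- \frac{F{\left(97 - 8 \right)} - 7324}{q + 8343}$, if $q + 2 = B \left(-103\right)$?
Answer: $- \frac{243}{1015} \approx -0.23941$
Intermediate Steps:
$B = 12$ ($B = 16 - 4 = 12$)
$F{\left(z \right)} = \left(6 + z\right)^{2}$
$q = -1238$ ($q = -2 + 12 \left(-103\right) = -2 - 1236 = -1238$)
$- \frac{F{\left(97 - 8 \right)} - 7324}{q + 8343} = - \frac{\left(6 + \left(97 - 8\right)\right)^{2} - 7324}{-1238 + 8343} = - \frac{\left(6 + \left(97 - 8\right)\right)^{2} - 7324}{7105} = - \frac{\left(6 + 89\right)^{2} - 7324}{7105} = - \frac{95^{2} - 7324}{7105} = - \frac{9025 - 7324}{7105} = - \frac{1701}{7105} = \left(-1\right) \frac{243}{1015} = - \frac{243}{1015}$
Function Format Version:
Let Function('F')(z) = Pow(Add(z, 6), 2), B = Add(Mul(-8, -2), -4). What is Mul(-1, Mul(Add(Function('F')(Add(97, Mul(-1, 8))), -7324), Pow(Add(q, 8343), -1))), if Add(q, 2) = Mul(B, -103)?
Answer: Rational(-243, 1015) ≈ -0.23941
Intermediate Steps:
B = 12 (B = Add(16, -4) = 12)
Function('F')(z) = Pow(Add(6, z), 2)
q = -1238 (q = Add(-2, Mul(12, -103)) = Add(-2, -1236) = -1238)
Mul(-1, Mul(Add(Function('F')(Add(97, Mul(-1, 8))), -7324), Pow(Add(q, 8343), -1))) = Mul(-1, Mul(Add(Pow(Add(6, Add(97, Mul(-1, 8))), 2), -7324), Pow(Add(-1238, 8343), -1))) = Mul(-1, Mul(Add(Pow(Add(6, Add(97, -8)), 2), -7324), Pow(7105, -1))) = Mul(-1, Mul(Add(Pow(Add(6, 89), 2), -7324), Rational(1, 7105))) = Mul(-1, Mul(Add(Pow(95, 2), -7324), Rational(1, 7105))) = Mul(-1, Mul(Add(9025, -7324), Rational(1, 7105))) = Mul(-1, Mul(1701, Rational(1, 7105))) = Mul(-1, Rational(243, 1015)) = Rational(-243, 1015)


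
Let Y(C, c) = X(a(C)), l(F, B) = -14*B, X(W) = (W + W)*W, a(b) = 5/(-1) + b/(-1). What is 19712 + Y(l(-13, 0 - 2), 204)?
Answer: 21890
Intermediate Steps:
a(b) = -5 - b (a(b) = 5*(-1) + b*(-1) = -5 - b)
X(W) = 2*W² (X(W) = (2*W)*W = 2*W²)
Y(C, c) = 2*(-5 - C)²
19712 + Y(l(-13, 0 - 2), 204) = 19712 + 2*(5 - 14*(0 - 2))² = 19712 + 2*(5 - 14*(-2))² = 19712 + 2*(5 + 28)² = 19712 + 2*33² = 19712 + 2*1089 = 19712 + 2178 = 21890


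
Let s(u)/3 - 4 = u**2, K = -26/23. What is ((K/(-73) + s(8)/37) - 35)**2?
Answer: 3351927503929/3859267129 ≈ 868.54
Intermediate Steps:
K = -26/23 (K = -26*1/23 = -26/23 ≈ -1.1304)
s(u) = 12 + 3*u**2
((K/(-73) + s(8)/37) - 35)**2 = ((-26/23/(-73) + (12 + 3*8**2)/37) - 35)**2 = ((-26/23*(-1/73) + (12 + 3*64)*(1/37)) - 35)**2 = ((26/1679 + (12 + 192)*(1/37)) - 35)**2 = ((26/1679 + 204*(1/37)) - 35)**2 = ((26/1679 + 204/37) - 35)**2 = (343478/62123 - 35)**2 = (-1830827/62123)**2 = 3351927503929/3859267129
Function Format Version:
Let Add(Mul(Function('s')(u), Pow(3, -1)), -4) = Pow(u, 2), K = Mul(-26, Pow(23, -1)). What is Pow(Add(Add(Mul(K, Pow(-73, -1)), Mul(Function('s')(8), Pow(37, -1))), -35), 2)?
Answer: Rational(3351927503929, 3859267129) ≈ 868.54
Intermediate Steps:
K = Rational(-26, 23) (K = Mul(-26, Rational(1, 23)) = Rational(-26, 23) ≈ -1.1304)
Function('s')(u) = Add(12, Mul(3, Pow(u, 2)))
Pow(Add(Add(Mul(K, Pow(-73, -1)), Mul(Function('s')(8), Pow(37, -1))), -35), 2) = Pow(Add(Add(Mul(Rational(-26, 23), Pow(-73, -1)), Mul(Add(12, Mul(3, Pow(8, 2))), Pow(37, -1))), -35), 2) = Pow(Add(Add(Mul(Rational(-26, 23), Rational(-1, 73)), Mul(Add(12, Mul(3, 64)), Rational(1, 37))), -35), 2) = Pow(Add(Add(Rational(26, 1679), Mul(Add(12, 192), Rational(1, 37))), -35), 2) = Pow(Add(Add(Rational(26, 1679), Mul(204, Rational(1, 37))), -35), 2) = Pow(Add(Add(Rational(26, 1679), Rational(204, 37)), -35), 2) = Pow(Add(Rational(343478, 62123), -35), 2) = Pow(Rational(-1830827, 62123), 2) = Rational(3351927503929, 3859267129)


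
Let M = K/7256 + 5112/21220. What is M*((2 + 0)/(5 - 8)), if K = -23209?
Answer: 113850577/57739620 ≈ 1.9718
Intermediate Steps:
M = -113850577/38493080 (M = -23209/7256 + 5112/21220 = -23209*1/7256 + 5112*(1/21220) = -23209/7256 + 1278/5305 = -113850577/38493080 ≈ -2.9577)
M*((2 + 0)/(5 - 8)) = -113850577*(2 + 0)/(38493080*(5 - 8)) = -113850577/(19246540*(-3)) = -113850577*(-1)/(19246540*3) = -113850577/38493080*(-⅔) = 113850577/57739620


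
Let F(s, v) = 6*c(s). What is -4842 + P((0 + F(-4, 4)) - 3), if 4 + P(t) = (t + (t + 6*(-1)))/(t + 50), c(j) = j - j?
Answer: -227774/47 ≈ -4846.3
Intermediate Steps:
c(j) = 0
F(s, v) = 0 (F(s, v) = 6*0 = 0)
P(t) = -4 + (-6 + 2*t)/(50 + t) (P(t) = -4 + (t + (t + 6*(-1)))/(t + 50) = -4 + (t + (t - 6))/(50 + t) = -4 + (t + (-6 + t))/(50 + t) = -4 + (-6 + 2*t)/(50 + t))
-4842 + P((0 + F(-4, 4)) - 3) = -4842 + 2*(-103 - ((0 + 0) - 3))/(50 + ((0 + 0) - 3)) = -4842 + 2*(-103 - (0 - 3))/(50 + (0 - 3)) = -4842 + 2*(-103 - 1*(-3))/(50 - 3) = -4842 + 2*(-103 + 3)/47 = -4842 + 2*(1/47)*(-100) = -4842 - 200/47 = -227774/47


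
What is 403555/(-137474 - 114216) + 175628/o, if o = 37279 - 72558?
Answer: -11688165633/1775874302 ≈ -6.5816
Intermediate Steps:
o = -35279
403555/(-137474 - 114216) + 175628/o = 403555/(-137474 - 114216) + 175628/(-35279) = 403555/(-251690) + 175628*(-1/35279) = 403555*(-1/251690) - 175628/35279 = -80711/50338 - 175628/35279 = -11688165633/1775874302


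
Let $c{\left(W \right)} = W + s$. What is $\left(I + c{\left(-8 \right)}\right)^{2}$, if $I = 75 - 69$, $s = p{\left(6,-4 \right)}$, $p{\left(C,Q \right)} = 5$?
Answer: $9$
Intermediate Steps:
$s = 5$
$I = 6$ ($I = 75 - 69 = 6$)
$c{\left(W \right)} = 5 + W$ ($c{\left(W \right)} = W + 5 = 5 + W$)
$\left(I + c{\left(-8 \right)}\right)^{2} = \left(6 + \left(5 - 8\right)\right)^{2} = \left(6 - 3\right)^{2} = 3^{2} = 9$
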